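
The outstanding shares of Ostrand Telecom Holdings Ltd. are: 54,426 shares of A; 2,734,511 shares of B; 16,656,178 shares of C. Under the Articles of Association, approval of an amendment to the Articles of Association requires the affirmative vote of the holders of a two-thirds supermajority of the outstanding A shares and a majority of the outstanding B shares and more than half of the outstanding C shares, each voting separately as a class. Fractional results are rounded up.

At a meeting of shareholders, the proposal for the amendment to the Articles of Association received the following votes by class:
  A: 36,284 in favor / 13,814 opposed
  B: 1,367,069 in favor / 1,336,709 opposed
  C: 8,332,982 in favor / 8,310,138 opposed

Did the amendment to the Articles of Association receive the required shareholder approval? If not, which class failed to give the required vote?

A: 2/3 of 54426 = 36284; 36,284 required, 36,284 in favor — approved.
B: a majority of 2734511 is 1367256; 1,367,256 required, 1,367,069 in favor — not approved.
C: a majority of 16656178 is 8328090; 8,328,090 required, 8,332,982 in favor — approved.

Not approved — the B shares did not give the required vote.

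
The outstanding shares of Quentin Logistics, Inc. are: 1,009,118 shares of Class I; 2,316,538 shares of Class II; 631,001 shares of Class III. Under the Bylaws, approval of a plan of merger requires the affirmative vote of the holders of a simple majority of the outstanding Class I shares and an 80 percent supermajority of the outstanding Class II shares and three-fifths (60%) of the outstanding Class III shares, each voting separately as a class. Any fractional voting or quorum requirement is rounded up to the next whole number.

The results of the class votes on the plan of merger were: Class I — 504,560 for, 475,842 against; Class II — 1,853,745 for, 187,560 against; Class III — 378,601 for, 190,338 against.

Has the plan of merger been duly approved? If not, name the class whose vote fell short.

Approved — every class gave the required vote.

Class I: a majority of 1009118 is 504560; 504,560 required, 504,560 in favor — approved.
Class II: 4/5 of 2316538 = 1853230.40, rounded up to 1853231; 1,853,231 required, 1,853,745 in favor — approved.
Class III: 3/5 of 631001 = 378600.60, rounded up to 378601; 378,601 required, 378,601 in favor — approved.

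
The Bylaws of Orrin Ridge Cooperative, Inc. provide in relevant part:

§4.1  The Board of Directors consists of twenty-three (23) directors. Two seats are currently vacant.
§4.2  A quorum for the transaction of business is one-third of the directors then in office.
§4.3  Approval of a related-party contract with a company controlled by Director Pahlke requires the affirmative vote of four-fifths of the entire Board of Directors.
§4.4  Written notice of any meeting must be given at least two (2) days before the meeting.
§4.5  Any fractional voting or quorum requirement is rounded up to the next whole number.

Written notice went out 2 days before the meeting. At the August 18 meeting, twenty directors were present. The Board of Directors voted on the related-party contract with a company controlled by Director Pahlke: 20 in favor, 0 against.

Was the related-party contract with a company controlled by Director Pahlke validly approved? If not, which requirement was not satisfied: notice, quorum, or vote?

Valid — all requirements satisfied.

Notice: 2 days given; 2 required (2 ≥ 2). Satisfied.
Quorum: 20 present; quorum is 7. Satisfied.
Vote: the related-party contract with a company controlled by Director Pahlke requires four-fifths of the entire Board of Directors (23). 4/5 of 23 = 18.40, rounded up to 19, so 19 affirmative votes are needed; 20 voted in favor. Satisfied.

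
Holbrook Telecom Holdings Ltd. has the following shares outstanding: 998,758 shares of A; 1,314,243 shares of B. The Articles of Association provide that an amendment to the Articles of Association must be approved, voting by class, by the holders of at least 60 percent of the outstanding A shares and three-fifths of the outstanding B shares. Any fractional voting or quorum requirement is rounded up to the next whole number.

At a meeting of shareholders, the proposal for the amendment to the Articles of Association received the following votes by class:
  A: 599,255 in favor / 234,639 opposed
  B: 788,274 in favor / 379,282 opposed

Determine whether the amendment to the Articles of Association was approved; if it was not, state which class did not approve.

A: 3/5 of 998758 = 599254.80, rounded up to 599255; 599,255 required, 599,255 in favor — approved.
B: 3/5 of 1314243 = 788545.80, rounded up to 788546; 788,546 required, 788,274 in favor — not approved.

Not approved — the B shares did not give the required vote.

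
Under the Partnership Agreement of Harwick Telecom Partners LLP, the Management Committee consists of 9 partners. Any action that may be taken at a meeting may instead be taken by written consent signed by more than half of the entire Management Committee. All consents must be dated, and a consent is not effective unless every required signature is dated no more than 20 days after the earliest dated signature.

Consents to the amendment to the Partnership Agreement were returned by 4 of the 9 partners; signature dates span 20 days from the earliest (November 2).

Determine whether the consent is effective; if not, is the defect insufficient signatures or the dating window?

Signatures required: more than half of 9 — a majority of 9 is 5, so 5 needed; 4 signed. Insufficient.
Dating window: the latest signature is 20 days after the earliest; the limit is 20 days. Within the window.

Not effective — insufficient signatures.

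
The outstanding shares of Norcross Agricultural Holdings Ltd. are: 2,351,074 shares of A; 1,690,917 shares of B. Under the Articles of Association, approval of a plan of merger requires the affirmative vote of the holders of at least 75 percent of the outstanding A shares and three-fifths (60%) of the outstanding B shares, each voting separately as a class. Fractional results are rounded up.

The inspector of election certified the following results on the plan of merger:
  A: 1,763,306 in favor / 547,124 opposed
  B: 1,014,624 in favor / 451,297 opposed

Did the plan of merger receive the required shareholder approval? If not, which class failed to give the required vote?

Approved — every class gave the required vote.

A: 3/4 of 2351074 = 1763305.50, rounded up to 1763306; 1,763,306 required, 1,763,306 in favor — approved.
B: 3/5 of 1690917 = 1014550.20, rounded up to 1014551; 1,014,551 required, 1,014,624 in favor — approved.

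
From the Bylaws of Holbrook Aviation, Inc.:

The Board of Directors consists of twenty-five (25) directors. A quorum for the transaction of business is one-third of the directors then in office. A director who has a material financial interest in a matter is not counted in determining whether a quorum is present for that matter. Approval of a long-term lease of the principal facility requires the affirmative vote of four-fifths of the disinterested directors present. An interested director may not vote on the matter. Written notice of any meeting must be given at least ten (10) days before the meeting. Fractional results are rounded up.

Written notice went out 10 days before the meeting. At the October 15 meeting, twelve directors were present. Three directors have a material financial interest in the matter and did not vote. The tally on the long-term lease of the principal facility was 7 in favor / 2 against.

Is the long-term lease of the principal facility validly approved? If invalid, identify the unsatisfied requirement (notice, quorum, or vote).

Invalid — vote requirement not satisfied.

Notice: 10 days given; 10 required (10 ≥ 10). Satisfied.
Quorum: 12 present, but the 3 interested directors do not count, leaving 9. Quorum is 9. Satisfied.
Vote: the long-term lease of the principal facility requires four-fifths of the disinterested directors present (12 − 3 = 9). 4/5 of 9 = 7.20, rounded up to 8, so 8 affirmative votes are needed; 7 voted in favor. Not satisfied.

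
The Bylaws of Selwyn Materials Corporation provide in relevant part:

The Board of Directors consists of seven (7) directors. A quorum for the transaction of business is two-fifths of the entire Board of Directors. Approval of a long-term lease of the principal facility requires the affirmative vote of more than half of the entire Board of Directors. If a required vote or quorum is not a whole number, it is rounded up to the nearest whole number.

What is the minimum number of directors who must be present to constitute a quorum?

2/5 of 7 = 2.80, rounded up to 3.

3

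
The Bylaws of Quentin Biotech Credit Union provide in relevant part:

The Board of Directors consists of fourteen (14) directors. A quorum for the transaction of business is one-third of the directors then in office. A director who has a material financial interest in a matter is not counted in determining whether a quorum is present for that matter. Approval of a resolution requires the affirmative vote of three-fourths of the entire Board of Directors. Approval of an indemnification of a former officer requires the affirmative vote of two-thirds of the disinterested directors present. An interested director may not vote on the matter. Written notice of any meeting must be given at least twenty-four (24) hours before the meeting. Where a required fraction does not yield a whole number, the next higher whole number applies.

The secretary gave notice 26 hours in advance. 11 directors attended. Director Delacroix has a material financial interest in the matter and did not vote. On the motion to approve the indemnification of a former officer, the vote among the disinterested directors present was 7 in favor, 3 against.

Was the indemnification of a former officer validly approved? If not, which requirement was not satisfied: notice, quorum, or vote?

Notice: 26 hours given; 24 required (26 ≥ 24). Satisfied.
Quorum: 11 present, but the 1 interested director does not count, leaving 10. Quorum is 5. Satisfied.
Vote: the indemnification of a former officer requires two-thirds of the disinterested directors present (11 − 1 = 10). 2/3 of 10 = 6.67, rounded up to 7, so 7 affirmative votes are needed; 7 voted in favor. Satisfied.

Valid — all requirements satisfied.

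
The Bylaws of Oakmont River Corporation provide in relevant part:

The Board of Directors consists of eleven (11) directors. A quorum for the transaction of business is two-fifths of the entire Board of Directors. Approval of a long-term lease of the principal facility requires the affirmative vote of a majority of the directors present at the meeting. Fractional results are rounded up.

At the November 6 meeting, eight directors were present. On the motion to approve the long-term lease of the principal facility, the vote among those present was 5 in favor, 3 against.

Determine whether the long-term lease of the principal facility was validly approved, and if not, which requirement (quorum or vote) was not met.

Quorum: 8 present; quorum is 5. Satisfied.
Vote: the long-term lease of the principal facility requires a majority of the directors present (8). A majority of 8 is 5, so 5 affirmative votes are needed; 5 voted in favor. Satisfied.

Valid — all requirements satisfied.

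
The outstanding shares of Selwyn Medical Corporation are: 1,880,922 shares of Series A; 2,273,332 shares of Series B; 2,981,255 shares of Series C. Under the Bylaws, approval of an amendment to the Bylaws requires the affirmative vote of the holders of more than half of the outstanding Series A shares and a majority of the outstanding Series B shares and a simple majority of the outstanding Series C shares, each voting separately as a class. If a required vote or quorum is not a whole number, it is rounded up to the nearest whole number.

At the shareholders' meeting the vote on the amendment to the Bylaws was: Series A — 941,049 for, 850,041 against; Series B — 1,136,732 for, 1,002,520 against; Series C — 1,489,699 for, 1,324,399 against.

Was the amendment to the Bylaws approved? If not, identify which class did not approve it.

Series A: a majority of 1880922 is 940462; 940,462 required, 941,049 in favor — approved.
Series B: a majority of 2273332 is 1136667; 1,136,667 required, 1,136,732 in favor — approved.
Series C: a majority of 2981255 is 1490628; 1,490,628 required, 1,489,699 in favor — not approved.

Not approved — the Series C shares did not give the required vote.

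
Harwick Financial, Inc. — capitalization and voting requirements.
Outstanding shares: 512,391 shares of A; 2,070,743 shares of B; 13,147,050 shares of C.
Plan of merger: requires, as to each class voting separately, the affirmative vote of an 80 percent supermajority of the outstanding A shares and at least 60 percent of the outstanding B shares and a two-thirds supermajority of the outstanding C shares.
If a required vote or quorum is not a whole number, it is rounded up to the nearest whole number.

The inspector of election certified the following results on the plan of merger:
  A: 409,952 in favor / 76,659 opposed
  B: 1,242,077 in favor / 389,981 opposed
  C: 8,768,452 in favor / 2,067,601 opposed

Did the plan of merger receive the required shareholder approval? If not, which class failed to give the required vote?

Not approved — the B shares did not give the required vote.

A: 4/5 of 512391 = 409912.80, rounded up to 409913; 409,913 required, 409,952 in favor — approved.
B: 3/5 of 2070743 = 1242445.80, rounded up to 1242446; 1,242,446 required, 1,242,077 in favor — not approved.
C: 2/3 of 13147050 = 8764700; 8,764,700 required, 8,768,452 in favor — approved.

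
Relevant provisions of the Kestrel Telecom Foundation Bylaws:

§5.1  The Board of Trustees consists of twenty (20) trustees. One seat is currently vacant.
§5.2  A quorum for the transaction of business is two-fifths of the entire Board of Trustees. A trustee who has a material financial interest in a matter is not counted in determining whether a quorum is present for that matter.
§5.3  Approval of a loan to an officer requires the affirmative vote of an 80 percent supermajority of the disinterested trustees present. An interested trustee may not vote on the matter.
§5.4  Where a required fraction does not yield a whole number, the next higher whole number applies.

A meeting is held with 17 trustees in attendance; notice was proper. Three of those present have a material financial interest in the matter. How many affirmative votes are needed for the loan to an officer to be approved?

12

The loan to an officer requires four-fifths of the disinterested trustees present (17 − 3 = 14).
4/5 of 14 = 11.20, rounded up to 12.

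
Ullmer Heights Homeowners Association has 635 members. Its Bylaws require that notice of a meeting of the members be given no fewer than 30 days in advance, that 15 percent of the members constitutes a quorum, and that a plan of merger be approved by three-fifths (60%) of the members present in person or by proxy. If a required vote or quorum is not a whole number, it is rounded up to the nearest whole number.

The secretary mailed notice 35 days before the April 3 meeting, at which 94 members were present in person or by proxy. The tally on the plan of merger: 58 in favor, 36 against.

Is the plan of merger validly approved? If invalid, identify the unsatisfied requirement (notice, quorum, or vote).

Invalid — quorum requirement not satisfied.

Notice: 35 days given; 30 required. Satisfied.
Quorum: 15% of 635 = 95.25, rounded up to 96; 94 present. Not satisfied.
Vote: requires three-fifths of those present (94); 3/5 of 94 = 56.40, rounded up to 57, so 57 needed; 58 in favor. Satisfied.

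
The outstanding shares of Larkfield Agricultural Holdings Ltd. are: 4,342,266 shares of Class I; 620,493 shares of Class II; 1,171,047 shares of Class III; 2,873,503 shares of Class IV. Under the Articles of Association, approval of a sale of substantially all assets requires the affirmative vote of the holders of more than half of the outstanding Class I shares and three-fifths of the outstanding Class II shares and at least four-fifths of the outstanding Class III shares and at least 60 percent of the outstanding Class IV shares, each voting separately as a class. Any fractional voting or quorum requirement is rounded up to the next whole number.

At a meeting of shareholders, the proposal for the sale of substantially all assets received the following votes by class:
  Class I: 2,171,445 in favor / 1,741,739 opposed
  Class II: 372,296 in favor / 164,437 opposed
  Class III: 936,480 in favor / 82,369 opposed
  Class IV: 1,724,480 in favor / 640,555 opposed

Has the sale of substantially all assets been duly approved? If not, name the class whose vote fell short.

Class I: a majority of 4342266 is 2171134; 2,171,134 required, 2,171,445 in favor — approved.
Class II: 3/5 of 620493 = 372295.80, rounded up to 372296; 372,296 required, 372,296 in favor — approved.
Class III: 4/5 of 1171047 = 936837.60, rounded up to 936838; 936,838 required, 936,480 in favor — not approved.
Class IV: 3/5 of 2873503 = 1724101.80, rounded up to 1724102; 1,724,102 required, 1,724,480 in favor — approved.

Not approved — the Class III shares did not give the required vote.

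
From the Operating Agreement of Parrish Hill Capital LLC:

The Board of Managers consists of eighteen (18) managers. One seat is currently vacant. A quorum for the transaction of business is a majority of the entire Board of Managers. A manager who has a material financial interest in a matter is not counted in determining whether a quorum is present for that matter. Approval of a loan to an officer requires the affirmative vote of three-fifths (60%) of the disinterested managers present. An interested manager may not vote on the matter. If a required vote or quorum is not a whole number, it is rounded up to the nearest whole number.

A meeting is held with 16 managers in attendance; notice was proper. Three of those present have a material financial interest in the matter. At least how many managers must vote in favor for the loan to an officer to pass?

The loan to an officer requires three-fifths of the disinterested managers present (16 − 3 = 13).
3/5 of 13 = 7.80, rounded up to 8.

8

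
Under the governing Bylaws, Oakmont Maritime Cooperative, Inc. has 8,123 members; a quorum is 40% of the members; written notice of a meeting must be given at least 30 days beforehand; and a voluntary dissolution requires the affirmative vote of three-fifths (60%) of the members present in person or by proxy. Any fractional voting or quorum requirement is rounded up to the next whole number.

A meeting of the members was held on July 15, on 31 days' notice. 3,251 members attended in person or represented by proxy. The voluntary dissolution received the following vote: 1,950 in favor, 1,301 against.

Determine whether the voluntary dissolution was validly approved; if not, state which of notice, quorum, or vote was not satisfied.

Notice: 31 days given; 30 required. Satisfied.
Quorum: 40% of 8,123 = 3,249.20, rounded up to 3,250; 3,251 present. Satisfied.
Vote: requires three-fifths of those present (3,251); 3/5 of 3251 = 1950.60, rounded up to 1951, so 1,951 needed; 1,950 in favor. Not satisfied.

Invalid — vote requirement not satisfied.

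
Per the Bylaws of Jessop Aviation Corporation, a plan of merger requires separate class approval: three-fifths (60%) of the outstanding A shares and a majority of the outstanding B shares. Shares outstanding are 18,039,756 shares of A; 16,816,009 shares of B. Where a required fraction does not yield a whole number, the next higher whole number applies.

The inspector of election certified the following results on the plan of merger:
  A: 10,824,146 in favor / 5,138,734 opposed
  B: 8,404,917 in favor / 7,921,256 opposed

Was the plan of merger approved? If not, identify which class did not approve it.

Not approved — the B shares did not give the required vote.

A: 3/5 of 18039756 = 10823853.60, rounded up to 10823854; 10,823,854 required, 10,824,146 in favor — approved.
B: a majority of 16816009 is 8408005; 8,408,005 required, 8,404,917 in favor — not approved.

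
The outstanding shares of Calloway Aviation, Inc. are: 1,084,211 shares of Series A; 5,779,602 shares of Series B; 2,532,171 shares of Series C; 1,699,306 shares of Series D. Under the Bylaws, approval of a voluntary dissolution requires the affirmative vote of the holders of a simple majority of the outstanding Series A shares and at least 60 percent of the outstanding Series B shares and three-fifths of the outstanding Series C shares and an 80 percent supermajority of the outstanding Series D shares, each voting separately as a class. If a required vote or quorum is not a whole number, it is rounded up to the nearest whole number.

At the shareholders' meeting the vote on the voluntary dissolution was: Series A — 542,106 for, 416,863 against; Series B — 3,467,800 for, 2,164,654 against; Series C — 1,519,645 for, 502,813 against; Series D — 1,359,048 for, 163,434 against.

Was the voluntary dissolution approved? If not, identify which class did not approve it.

Series A: a majority of 1084211 is 542106; 542,106 required, 542,106 in favor — approved.
Series B: 3/5 of 5779602 = 3467761.20, rounded up to 3467762; 3,467,762 required, 3,467,800 in favor — approved.
Series C: 3/5 of 2532171 = 1519302.60, rounded up to 1519303; 1,519,303 required, 1,519,645 in favor — approved.
Series D: 4/5 of 1699306 = 1359444.80, rounded up to 1359445; 1,359,445 required, 1,359,048 in favor — not approved.

Not approved — the Series D shares did not give the required vote.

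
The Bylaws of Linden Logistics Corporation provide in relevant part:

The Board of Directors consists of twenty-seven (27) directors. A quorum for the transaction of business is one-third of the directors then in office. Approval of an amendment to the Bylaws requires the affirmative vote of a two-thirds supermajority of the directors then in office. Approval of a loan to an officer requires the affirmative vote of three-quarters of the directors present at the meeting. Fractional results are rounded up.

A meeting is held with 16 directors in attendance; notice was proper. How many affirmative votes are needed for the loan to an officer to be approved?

The loan to an officer requires three-fourths of the directors present (16).
3/4 of 16 = 12.

12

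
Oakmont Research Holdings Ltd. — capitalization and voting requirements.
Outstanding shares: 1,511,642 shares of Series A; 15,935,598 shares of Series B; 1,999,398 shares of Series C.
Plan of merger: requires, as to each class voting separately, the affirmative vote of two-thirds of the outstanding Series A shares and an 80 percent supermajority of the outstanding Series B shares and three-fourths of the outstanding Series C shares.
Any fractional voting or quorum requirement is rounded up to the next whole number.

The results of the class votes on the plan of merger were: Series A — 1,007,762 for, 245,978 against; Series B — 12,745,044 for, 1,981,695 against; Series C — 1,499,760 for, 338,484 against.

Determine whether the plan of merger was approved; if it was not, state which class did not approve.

Series A: 2/3 of 1511642 = 1007761.33, rounded up to 1007762; 1,007,762 required, 1,007,762 in favor — approved.
Series B: 4/5 of 15935598 = 12748478.40, rounded up to 12748479; 12,748,479 required, 12,745,044 in favor — not approved.
Series C: 3/4 of 1999398 = 1499548.50, rounded up to 1499549; 1,499,549 required, 1,499,760 in favor — approved.

Not approved — the Series B shares did not give the required vote.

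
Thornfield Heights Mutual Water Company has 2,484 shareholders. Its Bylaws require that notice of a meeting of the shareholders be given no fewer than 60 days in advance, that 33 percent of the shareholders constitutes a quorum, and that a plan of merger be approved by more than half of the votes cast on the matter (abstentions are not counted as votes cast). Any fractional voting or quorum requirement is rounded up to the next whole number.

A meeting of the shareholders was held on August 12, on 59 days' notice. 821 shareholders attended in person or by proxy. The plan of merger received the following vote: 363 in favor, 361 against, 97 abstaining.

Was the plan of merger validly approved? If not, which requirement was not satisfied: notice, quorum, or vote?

Notice: 59 days given; 60 required. Not satisfied.
Quorum: 33% of 2,484 = 819.72, rounded up to 820; 821 present. Satisfied.
Vote: requires a majority of the votes cast (821 − 97 abstaining = 724); a majority of 724 is 363, so 363 needed; 363 in favor. Satisfied.

Invalid — notice requirement not satisfied.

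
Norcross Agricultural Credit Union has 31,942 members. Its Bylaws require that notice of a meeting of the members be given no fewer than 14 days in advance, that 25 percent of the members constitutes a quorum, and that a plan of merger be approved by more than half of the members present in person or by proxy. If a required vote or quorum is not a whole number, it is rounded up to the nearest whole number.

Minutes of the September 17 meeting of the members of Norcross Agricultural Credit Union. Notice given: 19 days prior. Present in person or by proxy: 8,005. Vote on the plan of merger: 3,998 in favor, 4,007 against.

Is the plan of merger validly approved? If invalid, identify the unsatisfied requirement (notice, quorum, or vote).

Invalid — vote requirement not satisfied.

Notice: 19 days given; 14 required. Satisfied.
Quorum: 25% of 31,942 = 7,985.50, rounded up to 7,986; 8,005 present. Satisfied.
Vote: requires a majority of those present (8,005); a majority of 8005 is 4003, so 4,003 needed; 3,998 in favor. Not satisfied.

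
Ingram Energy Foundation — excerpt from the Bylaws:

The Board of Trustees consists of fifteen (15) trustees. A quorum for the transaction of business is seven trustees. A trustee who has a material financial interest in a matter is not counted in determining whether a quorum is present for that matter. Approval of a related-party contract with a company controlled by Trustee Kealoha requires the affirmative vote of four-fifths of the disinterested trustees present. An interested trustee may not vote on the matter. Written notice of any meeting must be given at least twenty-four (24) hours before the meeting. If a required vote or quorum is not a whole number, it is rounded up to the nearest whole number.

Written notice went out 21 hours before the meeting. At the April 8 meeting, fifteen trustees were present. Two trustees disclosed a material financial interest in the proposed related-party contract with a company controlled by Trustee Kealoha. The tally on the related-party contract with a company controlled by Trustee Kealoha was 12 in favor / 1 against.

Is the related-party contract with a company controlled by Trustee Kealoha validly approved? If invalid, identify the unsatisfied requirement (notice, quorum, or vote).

Invalid — notice requirement not satisfied.

Notice: 21 hours given; 24 required (21 < 24). Not satisfied.
Quorum: 15 present, but the 2 interested trustees do not count, leaving 13. Quorum is 7. Satisfied.
Vote: the related-party contract with a company controlled by Trustee Kealoha requires four-fifths of the disinterested trustees present (15 − 2 = 13). 4/5 of 13 = 10.40, rounded up to 11, so 11 affirmative votes are needed; 12 voted in favor. Satisfied.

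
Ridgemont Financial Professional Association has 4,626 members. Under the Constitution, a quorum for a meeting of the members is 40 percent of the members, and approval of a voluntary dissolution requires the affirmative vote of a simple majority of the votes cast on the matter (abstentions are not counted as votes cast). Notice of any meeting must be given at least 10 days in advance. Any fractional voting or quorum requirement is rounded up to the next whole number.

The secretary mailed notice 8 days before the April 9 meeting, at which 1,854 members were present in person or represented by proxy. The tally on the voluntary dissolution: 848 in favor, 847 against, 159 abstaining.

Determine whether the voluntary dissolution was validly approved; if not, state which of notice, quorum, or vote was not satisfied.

Notice: 8 days given; 10 required. Not satisfied.
Quorum: 40% of 4,626 = 1,850.40, rounded up to 1,851; 1,854 present. Satisfied.
Vote: requires a majority of the votes cast (1,854 − 159 abstaining = 1,695); a majority of 1695 is 848, so 848 needed; 848 in favor. Satisfied.

Invalid — notice requirement not satisfied.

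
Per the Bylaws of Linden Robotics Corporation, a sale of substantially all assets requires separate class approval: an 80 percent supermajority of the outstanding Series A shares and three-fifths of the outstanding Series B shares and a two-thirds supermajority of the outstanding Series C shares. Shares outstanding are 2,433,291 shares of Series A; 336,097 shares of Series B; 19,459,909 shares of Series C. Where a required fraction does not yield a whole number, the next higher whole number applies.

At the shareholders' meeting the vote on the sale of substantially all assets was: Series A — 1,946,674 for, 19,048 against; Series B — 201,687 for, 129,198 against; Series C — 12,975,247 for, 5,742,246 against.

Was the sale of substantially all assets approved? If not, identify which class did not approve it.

Series A: 4/5 of 2433291 = 1946632.80, rounded up to 1946633; 1,946,633 required, 1,946,674 in favor — approved.
Series B: 3/5 of 336097 = 201658.20, rounded up to 201659; 201,659 required, 201,687 in favor — approved.
Series C: 2/3 of 19459909 = 12973272.67, rounded up to 12973273; 12,973,273 required, 12,975,247 in favor — approved.

Approved — every class gave the required vote.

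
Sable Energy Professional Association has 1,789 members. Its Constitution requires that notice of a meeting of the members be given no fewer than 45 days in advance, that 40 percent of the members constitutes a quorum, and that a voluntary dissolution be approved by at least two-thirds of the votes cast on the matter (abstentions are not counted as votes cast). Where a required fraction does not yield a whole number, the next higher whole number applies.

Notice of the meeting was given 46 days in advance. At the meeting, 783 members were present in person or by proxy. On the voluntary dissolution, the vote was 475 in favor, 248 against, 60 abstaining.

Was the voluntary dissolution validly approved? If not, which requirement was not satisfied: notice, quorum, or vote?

Notice: 46 days given; 45 required. Satisfied.
Quorum: 40% of 1,789 = 715.60, rounded up to 716; 783 present. Satisfied.
Vote: requires two-thirds of the votes cast (783 − 60 abstaining = 723); 2/3 of 723 = 482, so 482 needed; 475 in favor. Not satisfied.

Invalid — vote requirement not satisfied.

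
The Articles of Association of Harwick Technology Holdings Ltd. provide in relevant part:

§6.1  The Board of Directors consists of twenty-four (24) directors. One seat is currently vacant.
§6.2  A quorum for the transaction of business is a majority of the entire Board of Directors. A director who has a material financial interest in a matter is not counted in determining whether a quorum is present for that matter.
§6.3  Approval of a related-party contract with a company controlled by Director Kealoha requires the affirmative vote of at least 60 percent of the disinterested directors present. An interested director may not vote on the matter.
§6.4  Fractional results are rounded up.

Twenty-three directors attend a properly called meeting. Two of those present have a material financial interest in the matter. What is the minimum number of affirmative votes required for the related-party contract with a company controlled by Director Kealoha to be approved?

13

The related-party contract with a company controlled by Director Kealoha requires three-fifths of the disinterested directors present (23 − 2 = 21).
3/5 of 21 = 12.60, rounded up to 13.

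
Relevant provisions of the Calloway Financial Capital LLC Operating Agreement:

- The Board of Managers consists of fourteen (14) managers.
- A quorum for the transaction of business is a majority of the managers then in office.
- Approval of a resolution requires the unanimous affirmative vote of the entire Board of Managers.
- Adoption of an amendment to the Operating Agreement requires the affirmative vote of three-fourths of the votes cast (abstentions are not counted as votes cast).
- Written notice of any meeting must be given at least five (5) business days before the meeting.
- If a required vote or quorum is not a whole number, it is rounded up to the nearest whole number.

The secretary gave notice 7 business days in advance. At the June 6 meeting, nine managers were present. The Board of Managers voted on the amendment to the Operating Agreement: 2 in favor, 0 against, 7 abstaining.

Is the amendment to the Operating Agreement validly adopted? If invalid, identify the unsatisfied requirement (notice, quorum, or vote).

Valid — all requirements satisfied.

Notice: 7 business days given; 5 required (7 ≥ 5). Satisfied.
Quorum: 9 present; quorum is 8. Satisfied.
Vote: the amendment to the Operating Agreement requires three-fourths of the votes cast (9 present − 7 abstaining = 2). 3/4 of 2 = 1.50, rounded up to 2, so 2 affirmative votes are needed; 2 voted in favor. Satisfied.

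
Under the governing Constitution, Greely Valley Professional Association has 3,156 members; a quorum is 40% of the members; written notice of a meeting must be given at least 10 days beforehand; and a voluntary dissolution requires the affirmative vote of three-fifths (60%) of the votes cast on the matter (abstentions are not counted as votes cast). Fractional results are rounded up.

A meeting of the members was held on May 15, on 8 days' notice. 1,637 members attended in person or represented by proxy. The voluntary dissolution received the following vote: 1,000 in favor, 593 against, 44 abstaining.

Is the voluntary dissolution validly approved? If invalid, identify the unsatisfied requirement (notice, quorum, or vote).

Invalid — notice requirement not satisfied.

Notice: 8 days given; 10 required. Not satisfied.
Quorum: 40% of 3,156 = 1,262.40, rounded up to 1,263; 1,637 present. Satisfied.
Vote: requires three-fifths of the votes cast (1,637 − 44 abstaining = 1,593); 3/5 of 1593 = 955.80, rounded up to 956, so 956 needed; 1,000 in favor. Satisfied.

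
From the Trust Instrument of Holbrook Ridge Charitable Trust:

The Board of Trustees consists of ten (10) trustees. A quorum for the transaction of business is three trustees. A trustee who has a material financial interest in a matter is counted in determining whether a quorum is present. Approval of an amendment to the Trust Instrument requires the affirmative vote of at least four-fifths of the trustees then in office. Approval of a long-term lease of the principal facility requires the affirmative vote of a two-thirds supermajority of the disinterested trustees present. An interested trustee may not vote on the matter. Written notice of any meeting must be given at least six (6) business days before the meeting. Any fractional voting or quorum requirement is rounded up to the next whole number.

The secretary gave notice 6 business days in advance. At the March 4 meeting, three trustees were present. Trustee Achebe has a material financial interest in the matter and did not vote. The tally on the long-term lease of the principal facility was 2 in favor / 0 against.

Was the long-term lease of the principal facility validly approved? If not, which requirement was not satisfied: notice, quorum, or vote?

Valid — all requirements satisfied.

Notice: 6 business days given; 6 required (6 ≥ 6). Satisfied.
Quorum: 3 present (interested trustees count toward quorum); quorum is 3. Satisfied.
Vote: the long-term lease of the principal facility requires two-thirds of the disinterested trustees present (3 − 1 = 2). 2/3 of 2 = 1.33, rounded up to 2, so 2 affirmative votes are needed; 2 voted in favor. Satisfied.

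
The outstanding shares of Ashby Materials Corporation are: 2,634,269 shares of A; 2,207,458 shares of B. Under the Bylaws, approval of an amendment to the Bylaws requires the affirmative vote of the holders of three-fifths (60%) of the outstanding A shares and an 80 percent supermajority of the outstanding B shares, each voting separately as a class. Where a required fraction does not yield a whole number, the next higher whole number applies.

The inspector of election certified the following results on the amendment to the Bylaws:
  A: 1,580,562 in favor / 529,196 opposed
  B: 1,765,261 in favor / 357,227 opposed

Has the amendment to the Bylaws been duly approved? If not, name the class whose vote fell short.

Not approved — the B shares did not give the required vote.

A: 3/5 of 2634269 = 1580561.40, rounded up to 1580562; 1,580,562 required, 1,580,562 in favor — approved.
B: 4/5 of 2207458 = 1765966.40, rounded up to 1765967; 1,765,967 required, 1,765,261 in favor — not approved.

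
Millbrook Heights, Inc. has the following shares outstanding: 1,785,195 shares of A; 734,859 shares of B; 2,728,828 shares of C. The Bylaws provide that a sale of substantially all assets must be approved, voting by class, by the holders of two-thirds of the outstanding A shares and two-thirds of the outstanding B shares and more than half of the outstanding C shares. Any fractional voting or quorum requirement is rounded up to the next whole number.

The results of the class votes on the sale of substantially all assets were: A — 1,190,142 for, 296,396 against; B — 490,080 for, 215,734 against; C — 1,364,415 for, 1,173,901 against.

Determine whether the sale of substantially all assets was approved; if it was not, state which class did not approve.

Approved — every class gave the required vote.

A: 2/3 of 1785195 = 1190130; 1,190,130 required, 1,190,142 in favor — approved.
B: 2/3 of 734859 = 489906; 489,906 required, 490,080 in favor — approved.
C: a majority of 2728828 is 1364415; 1,364,415 required, 1,364,415 in favor — approved.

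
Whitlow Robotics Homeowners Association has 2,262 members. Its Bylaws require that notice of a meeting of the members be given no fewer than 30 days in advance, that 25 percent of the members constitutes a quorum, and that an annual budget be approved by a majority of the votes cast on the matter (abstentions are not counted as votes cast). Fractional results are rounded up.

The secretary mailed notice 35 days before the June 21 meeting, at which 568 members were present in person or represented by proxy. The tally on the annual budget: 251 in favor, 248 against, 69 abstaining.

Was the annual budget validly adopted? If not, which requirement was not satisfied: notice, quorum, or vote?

Notice: 35 days given; 30 required. Satisfied.
Quorum: 25% of 2,262 = 565.50, rounded up to 566; 568 present. Satisfied.
Vote: requires a majority of the votes cast (568 − 69 abstaining = 499); a majority of 499 is 250, so 250 needed; 251 in favor. Satisfied.

Valid — all requirements satisfied.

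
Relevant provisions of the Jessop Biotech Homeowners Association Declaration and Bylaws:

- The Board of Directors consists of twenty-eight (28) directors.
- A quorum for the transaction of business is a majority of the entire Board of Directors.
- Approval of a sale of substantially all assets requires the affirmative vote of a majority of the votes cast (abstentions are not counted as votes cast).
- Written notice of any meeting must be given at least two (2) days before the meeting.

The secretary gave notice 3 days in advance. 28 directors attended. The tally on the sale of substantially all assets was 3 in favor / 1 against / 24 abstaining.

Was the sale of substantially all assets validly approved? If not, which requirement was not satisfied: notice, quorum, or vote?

Valid — all requirements satisfied.

Notice: 3 days given; 2 required (3 ≥ 2). Satisfied.
Quorum: 28 present; quorum is 15. Satisfied.
Vote: the sale of substantially all assets requires a majority of the votes cast (28 present − 24 abstaining = 4). A majority of 4 is 3, so 3 affirmative votes are needed; 3 voted in favor. Satisfied.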